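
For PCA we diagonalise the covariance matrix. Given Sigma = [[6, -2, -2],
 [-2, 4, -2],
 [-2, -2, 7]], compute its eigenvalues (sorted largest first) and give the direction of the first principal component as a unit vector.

Step 1 — characteristic polynomial p(λ) = det(λI - Sigma) = λ³ - tr·λ² + c_1·λ - det, where tr = trace, c_1 = sum of the principal 2×2 minors, det = det(Sigma):
  tr = 6 + 4 + 7 = 17,
  c_1 = (6·4 - (-2)²) + (6·7 - (-2)²) + (4·7 - (-2)²) = 20 + 38 + 24 = 82,
  det = 6·(4·7 - (-2)²) - (-2)·((-2)·7 - (-2)·(-2)) + (-2)·((-2)·(-2) - 4·(-2)) = 6·(24) - (-2)·(-18) + (-2)·(12) = 84.
  So p(λ) = λ³ - 17λ² + 82λ - 84.
Step 2 — look for an integer root (rational root theorem: any rational root is an integer divisor of 84). Testing λ = 7:
  p(7) = 343 - 833 + 574 - 84 = 0  ✓
  Dividing out (λ - 7): p(λ) = (λ - 7)(λ² - 10λ + 12).
Step 3 — remaining eigenvalues from the quadratic λ² - 10λ + 12 = 0:
  Δ = 10² - 4·12 = 100 - 48 = 52,  λ = (10 ± √52)/2 = (10 ± 7.2111)/2 ≈ 8.6056 or 1.3944.
  Sorted: λ_1 = 8.6056,  λ_2 = 7,  λ_3 = 1.3944  (check: sum = 17 = tr ✓).

Step 4 — unit eigenvector for λ_1 ≈ 8.6056: v spans the null space of (Sigma - λ_1 I), whose rows are
  r_1 = (-2.6056, -2, -2),  r_2 = (-2, -4.6056, -2),  r_3 = (-2, -2, -1.6056).
  v is orthogonal to every row, so take v ∝ r_1 × r_2 = ((-2)·(-2) - (-2)·(-4.6056), (-2)·(-2) - (-2.6056)·(-2), (-2.6056)·(-4.6056) - (-2)·(-2)) ≈ (-5.2111, -1.2111, 8).
  Rescale (multiply by -1 so the first nonzero entry is positive): u = (5.2111, 1.2111, -8).
  ||u|| = √((5.2111)² + (1.2111)² + (-8)²) = √(92.6224) ≈ 9.6241,  v_1 = u/||u|| ≈ (0.5415, 0.1258, -0.8313) (||v_1|| = 1).

λ_1 = 8.6056,  λ_2 = 7,  λ_3 = 1.3944;  v_1 ≈ (0.5415, 0.1258, -0.8313)


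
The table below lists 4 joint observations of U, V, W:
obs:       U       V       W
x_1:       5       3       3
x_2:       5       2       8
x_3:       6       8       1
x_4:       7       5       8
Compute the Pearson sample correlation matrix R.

Step 1 — column means:
  mean(U) = (5 + 5 + 6 + 7) / 4 = 23/4 = 5.75
  mean(V) = (3 + 2 + 8 + 5) / 4 = 18/4 = 4.5
  mean(W) = (3 + 8 + 1 + 8) / 4 = 20/4 = 5

Step 2 — sample variances and covariances s[i,j] = (1/(n-1)) · Σ_k (x_{k,i} - mean_i) · (x_{k,j} - mean_j), with n-1 = 3:
  s[U,U] = ((-0.75)·(-0.75) + (-0.75)·(-0.75) + (0.25)·(0.25) + (1.25)·(1.25)) / 3 = 2.75/3 = 0.9167
  s[U,V] = ((-0.75)·(-1.5) + (-0.75)·(-2.5) + (0.25)·(3.5) + (1.25)·(0.5)) / 3 = 4.5/3 = 1.5
  s[U,W] = ((-0.75)·(-2) + (-0.75)·(3) + (0.25)·(-4) + (1.25)·(3)) / 3 = 2/3 = 0.6667
  s[V,V] = ((-1.5)·(-1.5) + (-2.5)·(-2.5) + (3.5)·(3.5) + (0.5)·(0.5)) / 3 = 21/3 = 7
  s[V,W] = ((-1.5)·(-2) + (-2.5)·(3) + (3.5)·(-4) + (0.5)·(3)) / 3 = -17/3 = -5.6667
  s[W,W] = ((-2)·(-2) + (3)·(3) + (-4)·(-4) + (3)·(3)) / 3 = 38/3 = 12.6667
  Sample standard deviations s_i = √(s[i,i]):
  s(U) = √(0.9167) = 0.9574
  s(V) = √(7) = 2.6458
  s(W) = √(12.6667) = 3.559

Step 3 — r_{ij} = s_{ij} / (s_i · s_j):
  r[U,U] = 1 (diagonal).
  r[U,V] = 1.5 / (0.9574 · 2.6458) = 1.5 / 2.5331 = 0.5922
  r[U,W] = 0.6667 / (0.9574 · 3.559) = 0.6667 / 3.4075 = 0.1956
  r[V,V] = 1 (diagonal).
  r[V,W] = -5.6667 / (2.6458 · 3.559) = -5.6667 / 9.4163 = -0.6018
  r[W,W] = 1 (diagonal).

R is symmetric with unit diagonal. Assembling:

R = [[1, 0.5922, 0.1956],
 [0.5922, 1, -0.6018],
 [0.1956, -0.6018, 1]]


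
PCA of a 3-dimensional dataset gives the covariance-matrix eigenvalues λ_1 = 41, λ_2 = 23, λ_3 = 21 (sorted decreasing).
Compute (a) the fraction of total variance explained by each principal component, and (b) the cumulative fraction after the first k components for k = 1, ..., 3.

Step 1 — total variance = trace(Sigma) = Σ λ_i = 41 + 23 + 21 = 85.

Step 2 — fraction explained by component i = λ_i / Σ λ:
  PC1: 41/85 = 0.4824
  PC2: 23/85 = 0.2706
  PC3: 21/85 = 0.2471

Step 3 — cumulative fraction after k components = (λ_1 + ... + λ_k) / Σ λ:
  k = 1: 41/85 = 0.4824
  k = 2: (41 + 23)/85 = 64/85 = 0.7529
  k = 3: (41 + 23 + 21)/85 = 85/85 = 1

Summary (fraction, with percent):

explained: PC1 0.4824 (48.24%), PC2 0.2706 (27.06%), PC3 0.2471 (24.71%);  cumulative: 0.4824, 0.7529, 1


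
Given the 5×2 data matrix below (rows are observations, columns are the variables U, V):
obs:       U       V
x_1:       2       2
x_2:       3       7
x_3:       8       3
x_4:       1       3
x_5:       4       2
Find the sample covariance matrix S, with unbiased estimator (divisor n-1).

Step 1 — column means:
  mean(U) = (2 + 3 + 8 + 1 + 4) / 5 = 18/5 = 3.6
  mean(V) = (2 + 7 + 3 + 3 + 2) / 5 = 17/5 = 3.4

Step 2 — sample covariance S[i,j] = (1/(n-1)) · Σ_k (x_{k,i} - mean_i) · (x_{k,j} - mean_j), with n-1 = 4.
  S[U,U] = ((-1.6)·(-1.6) + (-0.6)·(-0.6) + (4.4)·(4.4) + (-2.6)·(-2.6) + (0.4)·(0.4)) / 4 = 29.2/4 = 7.3
  S[U,V] = ((-1.6)·(-1.4) + (-0.6)·(3.6) + (4.4)·(-0.4) + (-2.6)·(-0.4) + (0.4)·(-1.4)) / 4 = -1.2/4 = -0.3
  S[V,V] = ((-1.4)·(-1.4) + (3.6)·(3.6) + (-0.4)·(-0.4) + (-0.4)·(-0.4) + (-1.4)·(-1.4)) / 4 = 17.2/4 = 4.3

S is symmetric (S[j,i] = S[i,j]). Assembling:

S = [[7.3, -0.3],
 [-0.3, 4.3]]


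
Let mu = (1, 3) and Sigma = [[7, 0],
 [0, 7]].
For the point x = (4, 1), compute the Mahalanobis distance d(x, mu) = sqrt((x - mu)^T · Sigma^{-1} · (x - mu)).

Step 1 — centre the observation: (x - mu) = (3, -2).

Step 2 — invert Sigma. det(Sigma) = 7·7 - (0)² = 49.
  Sigma^{-1} = (1/det) · [[d, -b], [-b, a]] = [[0.1429, 0],
 [0, 0.1429]].

Step 3 — form the quadratic (x - mu)^T · Sigma^{-1} · (x - mu):
  Sigma^{-1} · (x - mu) = (0.4286, -0.2857).
  (x - mu)^T · [Sigma^{-1} · (x - mu)] = (3)·(0.4286) + (-2)·(-0.2857) = 1.8571.

Step 4 — take square root: d = √(1.8571) ≈ 1.3628.

d(x, mu) = √(1.8571) ≈ 1.3628


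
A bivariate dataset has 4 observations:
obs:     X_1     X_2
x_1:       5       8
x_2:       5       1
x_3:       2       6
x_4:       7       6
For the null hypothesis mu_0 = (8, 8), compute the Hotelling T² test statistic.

Step 1 — sample mean vector:
  mean(X_1) = (5 + 5 + 2 + 7) / 4 = 19/4 = 4.75
  mean(X_2) = (8 + 1 + 6 + 6) / 4 = 21/4 = 5.25
  x̄ = (4.75, 5.25),  deviation x̄ - mu_0 = (4.75, 5.25) - (8, 8) = (-3.25, -2.75).

Step 2 — sample covariance matrix, S[i,j] = (1/(n-1)) · Σ_k (x_{k,i} - mean_i) · (x_{k,j} - mean_j), divisor n-1 = 3:
  S[X_1,X_1] = ((0.25)·(0.25) + (0.25)·(0.25) + (-2.75)·(-2.75) + (2.25)·(2.25)) / 3 = 12.75/3 = 4.25
  S[X_1,X_2] = ((0.25)·(2.75) + (0.25)·(-4.25) + (-2.75)·(0.75) + (2.25)·(0.75)) / 3 = -0.75/3 = -0.25
  S[X_2,X_2] = ((2.75)·(2.75) + (-4.25)·(-4.25) + (0.75)·(0.75) + (0.75)·(0.75)) / 3 = 26.75/3 = 8.9167
  S = [[4.25, -0.25],
 [-0.25, 8.9167]].

Step 3 — invert S. det(S) = 4.25·8.9167 - (-0.25)² = 37.8333.
  S^{-1} = (1/det) · [[d, -b], [-b, a]] = [[0.2357, 0.0066],
 [0.0066, 0.1123]].

Step 4 — quadratic form (x̄ - mu_0)^T · S^{-1} · (x̄ - mu_0):
  S^{-1} · (x̄ - mu_0) = (-0.7841, -0.3304),
  (x̄ - mu_0)^T · [...] = (-3.25)·(-0.7841) + (-2.75)·(-0.3304) = 3.457.

Step 5 — scale by n: T² = 4 · 3.457 = 13.8282.

T² ≈ 13.8282


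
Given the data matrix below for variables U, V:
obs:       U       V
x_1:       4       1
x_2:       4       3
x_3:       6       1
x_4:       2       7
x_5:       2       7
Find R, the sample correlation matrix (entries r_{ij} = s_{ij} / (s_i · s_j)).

Step 1 — column means:
  mean(U) = (4 + 4 + 6 + 2 + 2) / 5 = 18/5 = 3.6
  mean(V) = (1 + 3 + 1 + 7 + 7) / 5 = 19/5 = 3.8

Step 2 — sample variances and covariances s[i,j] = (1/(n-1)) · Σ_k (x_{k,i} - mean_i) · (x_{k,j} - mean_j), with n-1 = 4:
  s[U,U] = ((0.4)·(0.4) + (0.4)·(0.4) + (2.4)·(2.4) + (-1.6)·(-1.6) + (-1.6)·(-1.6)) / 4 = 11.2/4 = 2.8
  s[U,V] = ((0.4)·(-2.8) + (0.4)·(-0.8) + (2.4)·(-2.8) + (-1.6)·(3.2) + (-1.6)·(3.2)) / 4 = -18.4/4 = -4.6
  s[V,V] = ((-2.8)·(-2.8) + (-0.8)·(-0.8) + (-2.8)·(-2.8) + (3.2)·(3.2) + (3.2)·(3.2)) / 4 = 36.8/4 = 9.2
  Sample standard deviations s_i = √(s[i,i]):
  s(U) = √(2.8) = 1.6733
  s(V) = √(9.2) = 3.0332

Step 3 — r_{ij} = s_{ij} / (s_i · s_j):
  r[U,U] = 1 (diagonal).
  r[U,V] = -4.6 / (1.6733 · 3.0332) = -4.6 / 5.0754 = -0.9063
  r[V,V] = 1 (diagonal).

R is symmetric with unit diagonal. Assembling:

R = [[1, -0.9063],
 [-0.9063, 1]]


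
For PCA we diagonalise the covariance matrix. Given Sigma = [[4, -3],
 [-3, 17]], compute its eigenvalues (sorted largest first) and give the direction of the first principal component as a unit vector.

Step 1 — characteristic polynomial of 2×2 Sigma:
  det(Sigma - λI) = λ² - trace · λ + det = 0.
  trace = 4 + 17 = 21, det = 4·17 - (-3)² = 59.
Step 2 — discriminant:
  Δ = trace² - 4·det = 441 - 236 = 205.
Step 3 — eigenvalues:
  λ = (trace ± √Δ)/2 = (21 ± 14.3178)/2,
  λ_1 = 17.6589,  λ_2 = 3.3411.

Step 4 — unit eigenvector for λ_1: solve (Sigma - λ_1 I)v = 0. First row:
  (4 - 17.6589)·v_x + (-3)·v_y = 0, i.e. (-13.6589)·v_x + (-3)·v_y = 0,
  so v ∝ (b, λ_1 - a) = (-3, 13.6589); multiply by -1 so the first entry is positive: u = (3, -13.6589).
  ||u|| = √((3)² + (-13.6589)²) = √(195.5658) ≈ 13.9845,
  v_1 = u/||u|| ≈ (0.2145, -0.9767) (||v_1|| = 1).

λ_1 = 17.6589,  λ_2 = 3.3411;  v_1 ≈ (0.2145, -0.9767)


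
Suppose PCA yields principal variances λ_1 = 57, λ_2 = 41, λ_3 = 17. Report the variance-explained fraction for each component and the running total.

Step 1 — total variance = trace(Sigma) = Σ λ_i = 57 + 41 + 17 = 115.

Step 2 — fraction explained by component i = λ_i / Σ λ:
  PC1: 57/115 = 0.4957
  PC2: 41/115 = 0.3565
  PC3: 17/115 = 0.1478

Step 3 — cumulative fraction after k components = (λ_1 + ... + λ_k) / Σ λ:
  k = 1: 57/115 = 0.4957
  k = 2: (57 + 41)/115 = 98/115 = 0.8522
  k = 3: (57 + 41 + 17)/115 = 115/115 = 1

Summary (fraction, with percent):

explained: PC1 0.4957 (49.57%), PC2 0.3565 (35.65%), PC3 0.1478 (14.78%);  cumulative: 0.4957, 0.8522, 1


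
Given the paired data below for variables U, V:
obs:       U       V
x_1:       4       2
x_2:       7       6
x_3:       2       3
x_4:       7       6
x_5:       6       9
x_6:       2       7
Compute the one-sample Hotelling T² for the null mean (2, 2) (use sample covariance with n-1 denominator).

Step 1 — sample mean vector:
  mean(U) = (4 + 7 + 2 + 7 + 6 + 2) / 6 = 28/6 = 4.6667
  mean(V) = (2 + 6 + 3 + 6 + 9 + 7) / 6 = 33/6 = 5.5
  x̄ = (4.6667, 5.5),  deviation x̄ - mu_0 = (4.6667, 5.5) - (2, 2) = (2.6667, 3.5).

Step 2 — sample covariance matrix, S[i,j] = (1/(n-1)) · Σ_k (x_{k,i} - mean_i) · (x_{k,j} - mean_j), divisor n-1 = 5:
  S[U,U] = ((-0.6667)·(-0.6667) + (2.3333)·(2.3333) + (-2.6667)·(-2.6667) + (2.3333)·(2.3333) + (1.3333)·(1.3333) + (-2.6667)·(-2.6667)) / 5 = 27.3333/5 = 5.4667
  S[U,V] = ((-0.6667)·(-3.5) + (2.3333)·(0.5) + (-2.6667)·(-2.5) + (2.3333)·(0.5) + (1.3333)·(3.5) + (-2.6667)·(1.5)) / 5 = 12/5 = 2.4
  S[V,V] = ((-3.5)·(-3.5) + (0.5)·(0.5) + (-2.5)·(-2.5) + (0.5)·(0.5) + (3.5)·(3.5) + (1.5)·(1.5)) / 5 = 33.5/5 = 6.7
  S = [[5.4667, 2.4],
 [2.4, 6.7]].

Step 3 — invert S. det(S) = 5.4667·6.7 - (2.4)² = 30.8667.
  S^{-1} = (1/det) · [[d, -b], [-b, a]] = [[0.2171, -0.0778],
 [-0.0778, 0.1771]].

Step 4 — quadratic form (x̄ - mu_0)^T · S^{-1} · (x̄ - mu_0):
  S^{-1} · (x̄ - mu_0) = (0.3067, 0.4125),
  (x̄ - mu_0)^T · [...] = (2.6667)·(0.3067) + (3.5)·(0.4125) = 2.2617.

Step 5 — scale by n: T² = 6 · 2.2617 = 13.5702.

T² ≈ 13.5702


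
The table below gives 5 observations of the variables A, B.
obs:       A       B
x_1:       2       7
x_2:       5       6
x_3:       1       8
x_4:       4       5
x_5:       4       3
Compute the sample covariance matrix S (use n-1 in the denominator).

Step 1 — column means:
  mean(A) = (2 + 5 + 1 + 4 + 4) / 5 = 16/5 = 3.2
  mean(B) = (7 + 6 + 8 + 5 + 3) / 5 = 29/5 = 5.8

Step 2 — sample covariance S[i,j] = (1/(n-1)) · Σ_k (x_{k,i} - mean_i) · (x_{k,j} - mean_j), with n-1 = 4.
  S[A,A] = ((-1.2)·(-1.2) + (1.8)·(1.8) + (-2.2)·(-2.2) + (0.8)·(0.8) + (0.8)·(0.8)) / 4 = 10.8/4 = 2.7
  S[A,B] = ((-1.2)·(1.2) + (1.8)·(0.2) + (-2.2)·(2.2) + (0.8)·(-0.8) + (0.8)·(-2.8)) / 4 = -8.8/4 = -2.2
  S[B,B] = ((1.2)·(1.2) + (0.2)·(0.2) + (2.2)·(2.2) + (-0.8)·(-0.8) + (-2.8)·(-2.8)) / 4 = 14.8/4 = 3.7

S is symmetric (S[j,i] = S[i,j]). Assembling:

S = [[2.7, -2.2],
 [-2.2, 3.7]]


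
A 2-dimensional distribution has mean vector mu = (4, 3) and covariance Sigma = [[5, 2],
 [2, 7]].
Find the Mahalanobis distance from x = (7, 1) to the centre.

Step 1 — centre the observation: (x - mu) = (3, -2).

Step 2 — invert Sigma. det(Sigma) = 5·7 - (2)² = 31.
  Sigma^{-1} = (1/det) · [[d, -b], [-b, a]] = [[0.2258, -0.0645],
 [-0.0645, 0.1613]].

Step 3 — form the quadratic (x - mu)^T · Sigma^{-1} · (x - mu):
  Sigma^{-1} · (x - mu) = (0.8065, -0.5161).
  (x - mu)^T · [Sigma^{-1} · (x - mu)] = (3)·(0.8065) + (-2)·(-0.5161) = 3.4516.

Step 4 — take square root: d = √(3.4516) ≈ 1.8579.

d(x, mu) = √(3.4516) ≈ 1.8579


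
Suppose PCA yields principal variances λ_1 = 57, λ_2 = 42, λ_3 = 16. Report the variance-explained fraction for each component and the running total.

Step 1 — total variance = trace(Sigma) = Σ λ_i = 57 + 42 + 16 = 115.

Step 2 — fraction explained by component i = λ_i / Σ λ:
  PC1: 57/115 = 0.4957
  PC2: 42/115 = 0.3652
  PC3: 16/115 = 0.1391

Step 3 — cumulative fraction after k components = (λ_1 + ... + λ_k) / Σ λ:
  k = 1: 57/115 = 0.4957
  k = 2: (57 + 42)/115 = 99/115 = 0.8609
  k = 3: (57 + 42 + 16)/115 = 115/115 = 1

Summary (fraction, with percent):

explained: PC1 0.4957 (49.57%), PC2 0.3652 (36.52%), PC3 0.1391 (13.91%);  cumulative: 0.4957, 0.8609, 1


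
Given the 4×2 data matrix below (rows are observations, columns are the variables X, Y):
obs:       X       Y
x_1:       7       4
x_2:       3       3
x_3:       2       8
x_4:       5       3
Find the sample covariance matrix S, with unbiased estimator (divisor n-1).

Step 1 — column means:
  mean(X) = (7 + 3 + 2 + 5) / 4 = 17/4 = 4.25
  mean(Y) = (4 + 3 + 8 + 3) / 4 = 18/4 = 4.5

Step 2 — sample covariance S[i,j] = (1/(n-1)) · Σ_k (x_{k,i} - mean_i) · (x_{k,j} - mean_j), with n-1 = 3.
  S[X,X] = ((2.75)·(2.75) + (-1.25)·(-1.25) + (-2.25)·(-2.25) + (0.75)·(0.75)) / 3 = 14.75/3 = 4.9167
  S[X,Y] = ((2.75)·(-0.5) + (-1.25)·(-1.5) + (-2.25)·(3.5) + (0.75)·(-1.5)) / 3 = -8.5/3 = -2.8333
  S[Y,Y] = ((-0.5)·(-0.5) + (-1.5)·(-1.5) + (3.5)·(3.5) + (-1.5)·(-1.5)) / 3 = 17/3 = 5.6667

S is symmetric (S[j,i] = S[i,j]). Assembling:

S = [[4.9167, -2.8333],
 [-2.8333, 5.6667]]


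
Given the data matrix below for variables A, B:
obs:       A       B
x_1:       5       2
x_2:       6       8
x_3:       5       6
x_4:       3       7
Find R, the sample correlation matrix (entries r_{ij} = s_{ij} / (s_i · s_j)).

Step 1 — column means:
  mean(A) = (5 + 6 + 5 + 3) / 4 = 19/4 = 4.75
  mean(B) = (2 + 8 + 6 + 7) / 4 = 23/4 = 5.75

Step 2 — sample variances and covariances s[i,j] = (1/(n-1)) · Σ_k (x_{k,i} - mean_i) · (x_{k,j} - mean_j), with n-1 = 3:
  s[A,A] = ((0.25)·(0.25) + (1.25)·(1.25) + (0.25)·(0.25) + (-1.75)·(-1.75)) / 3 = 4.75/3 = 1.5833
  s[A,B] = ((0.25)·(-3.75) + (1.25)·(2.25) + (0.25)·(0.25) + (-1.75)·(1.25)) / 3 = -0.25/3 = -0.0833
  s[B,B] = ((-3.75)·(-3.75) + (2.25)·(2.25) + (0.25)·(0.25) + (1.25)·(1.25)) / 3 = 20.75/3 = 6.9167
  Sample standard deviations s_i = √(s[i,i]):
  s(A) = √(1.5833) = 1.2583
  s(B) = √(6.9167) = 2.63

Step 3 — r_{ij} = s_{ij} / (s_i · s_j):
  r[A,A] = 1 (diagonal).
  r[A,B] = -0.0833 / (1.2583 · 2.63) = -0.0833 / 3.3093 = -0.0252
  r[B,B] = 1 (diagonal).

R is symmetric with unit diagonal. Assembling:

R = [[1, -0.0252],
 [-0.0252, 1]]


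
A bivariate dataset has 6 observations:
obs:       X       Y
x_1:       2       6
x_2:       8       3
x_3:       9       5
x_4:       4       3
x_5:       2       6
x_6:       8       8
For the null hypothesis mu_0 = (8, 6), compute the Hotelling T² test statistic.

Step 1 — sample mean vector:
  mean(X) = (2 + 8 + 9 + 4 + 2 + 8) / 6 = 33/6 = 5.5
  mean(Y) = (6 + 3 + 5 + 3 + 6 + 8) / 6 = 31/6 = 5.1667
  x̄ = (5.5, 5.1667),  deviation x̄ - mu_0 = (5.5, 5.1667) - (8, 6) = (-2.5, -0.8333).

Step 2 — sample covariance matrix, S[i,j] = (1/(n-1)) · Σ_k (x_{k,i} - mean_i) · (x_{k,j} - mean_j), divisor n-1 = 5:
  S[X,X] = ((-3.5)·(-3.5) + (2.5)·(2.5) + (3.5)·(3.5) + (-1.5)·(-1.5) + (-3.5)·(-3.5) + (2.5)·(2.5)) / 5 = 51.5/5 = 10.3
  S[X,Y] = ((-3.5)·(0.8333) + (2.5)·(-2.1667) + (3.5)·(-0.1667) + (-1.5)·(-2.1667) + (-3.5)·(0.8333) + (2.5)·(2.8333)) / 5 = -1.5/5 = -0.3
  S[Y,Y] = ((0.8333)·(0.8333) + (-2.1667)·(-2.1667) + (-0.1667)·(-0.1667) + (-2.1667)·(-2.1667) + (0.8333)·(0.8333) + (2.8333)·(2.8333)) / 5 = 18.8333/5 = 3.7667
  S = [[10.3, -0.3],
 [-0.3, 3.7667]].

Step 3 — invert S. det(S) = 10.3·3.7667 - (-0.3)² = 38.7067.
  S^{-1} = (1/det) · [[d, -b], [-b, a]] = [[0.0973, 0.0078],
 [0.0078, 0.2661]].

Step 4 — quadratic form (x̄ - mu_0)^T · S^{-1} · (x̄ - mu_0):
  S^{-1} · (x̄ - mu_0) = (-0.2497, -0.2411),
  (x̄ - mu_0)^T · [...] = (-2.5)·(-0.2497) + (-0.8333)·(-0.2411) = 0.8253.

Step 5 — scale by n: T² = 6 · 0.8253 = 4.9518.

T² ≈ 4.9518


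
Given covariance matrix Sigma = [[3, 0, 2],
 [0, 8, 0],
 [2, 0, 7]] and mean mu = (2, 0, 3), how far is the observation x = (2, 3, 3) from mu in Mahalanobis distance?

Step 1 — centre the observation: (x - mu) = (0, 3, 0).

Step 2 — invert Sigma (cofactor / det for 3×3, or solve directly):
  Sigma^{-1} = [[0.4118, 0, -0.1176],
 [0, 0.125, 0],
 [-0.1176, 0, 0.1765]].

Step 3 — form the quadratic (x - mu)^T · Sigma^{-1} · (x - mu):
  Sigma^{-1} · (x - mu) = (0, 0.375, 0).
  (x - mu)^T · [Sigma^{-1} · (x - mu)] = (0)·(0) + (3)·(0.375) + (0)·(0) = 1.125.

Step 4 — take square root: d = √(1.125) ≈ 1.0607.

d(x, mu) = √(1.125) ≈ 1.0607


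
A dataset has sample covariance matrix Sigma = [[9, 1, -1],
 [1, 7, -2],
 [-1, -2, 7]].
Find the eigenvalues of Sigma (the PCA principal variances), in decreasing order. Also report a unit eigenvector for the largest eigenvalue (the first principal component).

Step 1 — characteristic polynomial p(λ) = det(λI - Sigma) = λ³ - tr·λ² + c_1·λ - det, where tr = trace, c_1 = sum of the principal 2×2 minors, det = det(Sigma):
  tr = 9 + 7 + 7 = 23,
  c_1 = (9·7 - (1)²) + (9·7 - (-1)²) + (7·7 - (-2)²) = 62 + 62 + 45 = 169,
  det = 9·(7·7 - (-2)²) - (1)·((1)·7 - (-2)·(-1)) + (-1)·((1)·(-2) - 7·(-1)) = 9·(45) - (1)·(5) + (-1)·(5) = 395.
  So p(λ) = λ³ - 23λ² + 169λ - 395.
Step 2 — look for an integer root (rational root theorem: any rational root is an integer divisor of 395). Testing λ = 5:
  p(5) = 125 - 575 + 845 - 395 = 0  ✓
  Dividing out (λ - 5): p(λ) = (λ - 5)(λ² - 18λ + 79).
Step 3 — remaining eigenvalues from the quadratic λ² - 18λ + 79 = 0:
  Δ = 18² - 4·79 = 324 - 316 = 8,  λ = (18 ± √8)/2 = (18 ± 2.8284)/2 ≈ 10.4142 or 7.5858.
  Sorted: λ_1 = 10.4142,  λ_2 = 7.5858,  λ_3 = 5  (check: sum = 23 = tr ✓).

Step 4 — unit eigenvector for λ_1 ≈ 10.4142: v spans the null space of (Sigma - λ_1 I), whose rows are
  r_1 = (-1.4142, 1, -1),  r_2 = (1, -3.4142, -2),  r_3 = (-1, -2, -3.4142).
  v is orthogonal to every row, so take v ∝ r_1 × r_2 = ((1)·(-2) - (-1)·(-3.4142), (-1)·(1) - (-1.4142)·(-2), (-1.4142)·(-3.4142) - (1)·(1)) ≈ (-5.4142, -3.8284, 3.8284).
  Rescale (multiply by -1 so the first nonzero entry is positive): u = (5.4142, 3.8284, -3.8284).
  ||u|| = √((5.4142)² + (3.8284)² + (-3.8284)²) = √(58.6274) ≈ 7.6569,  v_1 = u/||u|| ≈ (0.7071, 0.5, -0.5) (||v_1|| = 1).

λ_1 = 10.4142,  λ_2 = 7.5858,  λ_3 = 5;  v_1 ≈ (0.7071, 0.5, -0.5)


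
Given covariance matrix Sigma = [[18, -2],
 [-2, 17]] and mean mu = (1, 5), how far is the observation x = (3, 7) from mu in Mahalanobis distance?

Step 1 — centre the observation: (x - mu) = (2, 2).

Step 2 — invert Sigma. det(Sigma) = 18·17 - (-2)² = 302.
  Sigma^{-1} = (1/det) · [[d, -b], [-b, a]] = [[0.0563, 0.0066],
 [0.0066, 0.0596]].

Step 3 — form the quadratic (x - mu)^T · Sigma^{-1} · (x - mu):
  Sigma^{-1} · (x - mu) = (0.1258, 0.1325).
  (x - mu)^T · [Sigma^{-1} · (x - mu)] = (2)·(0.1258) + (2)·(0.1325) = 0.5166.

Step 4 — take square root: d = √(0.5166) ≈ 0.7187.

d(x, mu) = √(0.5166) ≈ 0.7187


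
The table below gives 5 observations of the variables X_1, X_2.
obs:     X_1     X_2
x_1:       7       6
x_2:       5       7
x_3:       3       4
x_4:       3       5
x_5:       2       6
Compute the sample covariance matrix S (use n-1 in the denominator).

Step 1 — column means:
  mean(X_1) = (7 + 5 + 3 + 3 + 2) / 5 = 20/5 = 4
  mean(X_2) = (6 + 7 + 4 + 5 + 6) / 5 = 28/5 = 5.6

Step 2 — sample covariance S[i,j] = (1/(n-1)) · Σ_k (x_{k,i} - mean_i) · (x_{k,j} - mean_j), with n-1 = 4.
  S[X_1,X_1] = ((3)·(3) + (1)·(1) + (-1)·(-1) + (-1)·(-1) + (-2)·(-2)) / 4 = 16/4 = 4
  S[X_1,X_2] = ((3)·(0.4) + (1)·(1.4) + (-1)·(-1.6) + (-1)·(-0.6) + (-2)·(0.4)) / 4 = 4/4 = 1
  S[X_2,X_2] = ((0.4)·(0.4) + (1.4)·(1.4) + (-1.6)·(-1.6) + (-0.6)·(-0.6) + (0.4)·(0.4)) / 4 = 5.2/4 = 1.3

S is symmetric (S[j,i] = S[i,j]). Assembling:

S = [[4, 1],
 [1, 1.3]]


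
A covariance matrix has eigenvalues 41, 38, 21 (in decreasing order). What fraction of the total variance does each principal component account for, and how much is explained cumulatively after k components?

Step 1 — total variance = trace(Sigma) = Σ λ_i = 41 + 38 + 21 = 100.

Step 2 — fraction explained by component i = λ_i / Σ λ:
  PC1: 41/100 = 0.41
  PC2: 38/100 = 0.38
  PC3: 21/100 = 0.21

Step 3 — cumulative fraction after k components = (λ_1 + ... + λ_k) / Σ λ:
  k = 1: 41/100 = 0.41
  k = 2: (41 + 38)/100 = 79/100 = 0.79
  k = 3: (41 + 38 + 21)/100 = 100/100 = 1

Summary (fraction, with percent):

explained: PC1 0.41 (41%), PC2 0.38 (38%), PC3 0.21 (21%);  cumulative: 0.41, 0.79, 1


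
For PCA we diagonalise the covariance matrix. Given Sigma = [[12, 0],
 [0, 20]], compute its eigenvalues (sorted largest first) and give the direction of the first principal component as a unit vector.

Step 1 — characteristic polynomial of 2×2 Sigma:
  det(Sigma - λI) = λ² - trace · λ + det = 0.
  trace = 12 + 20 = 32, det = 12·20 - (0)² = 240.
Step 2 — discriminant:
  Δ = trace² - 4·det = 1024 - 960 = 64.
Step 3 — eigenvalues:
  λ = (trace ± √Δ)/2 = (32 ± 8)/2,
  λ_1 = 20,  λ_2 = 12.

Step 4 — unit eigenvector for λ_1: Sigma is diagonal, so its eigenvectors are the coordinate axes. λ_1 = 20 is the diagonal entry on the second coordinate axis, hence
  v_1 = (0, 1) (||v_1|| = 1).

λ_1 = 20,  λ_2 = 12;  v_1 ≈ (0, 1)


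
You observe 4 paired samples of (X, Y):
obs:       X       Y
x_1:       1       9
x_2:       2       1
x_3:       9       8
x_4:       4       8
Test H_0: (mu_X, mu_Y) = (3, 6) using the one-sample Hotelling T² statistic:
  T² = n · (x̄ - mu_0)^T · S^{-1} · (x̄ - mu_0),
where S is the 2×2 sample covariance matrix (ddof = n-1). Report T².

Step 1 — sample mean vector:
  mean(X) = (1 + 2 + 9 + 4) / 4 = 16/4 = 4
  mean(Y) = (9 + 1 + 8 + 8) / 4 = 26/4 = 6.5
  x̄ = (4, 6.5),  deviation x̄ - mu_0 = (4, 6.5) - (3, 6) = (1, 0.5).

Step 2 — sample covariance matrix, S[i,j] = (1/(n-1)) · Σ_k (x_{k,i} - mean_i) · (x_{k,j} - mean_j), divisor n-1 = 3:
  S[X,X] = ((-3)·(-3) + (-2)·(-2) + (5)·(5) + (0)·(0)) / 3 = 38/3 = 12.6667
  S[X,Y] = ((-3)·(2.5) + (-2)·(-5.5) + (5)·(1.5) + (0)·(1.5)) / 3 = 11/3 = 3.6667
  S[Y,Y] = ((2.5)·(2.5) + (-5.5)·(-5.5) + (1.5)·(1.5) + (1.5)·(1.5)) / 3 = 41/3 = 13.6667
  S = [[12.6667, 3.6667],
 [3.6667, 13.6667]].

Step 3 — invert S. det(S) = 12.6667·13.6667 - (3.6667)² = 159.6667.
  S^{-1} = (1/det) · [[d, -b], [-b, a]] = [[0.0856, -0.023],
 [-0.023, 0.0793]].

Step 4 — quadratic form (x̄ - mu_0)^T · S^{-1} · (x̄ - mu_0):
  S^{-1} · (x̄ - mu_0) = (0.0741, 0.0167),
  (x̄ - mu_0)^T · [...] = (1)·(0.0741) + (0.5)·(0.0167) = 0.0825.

Step 5 — scale by n: T² = 4 · 0.0825 = 0.3299.

T² ≈ 0.3299


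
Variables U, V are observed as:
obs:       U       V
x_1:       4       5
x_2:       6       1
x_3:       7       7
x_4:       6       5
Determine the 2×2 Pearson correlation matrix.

Step 1 — column means:
  mean(U) = (4 + 6 + 7 + 6) / 4 = 23/4 = 5.75
  mean(V) = (5 + 1 + 7 + 5) / 4 = 18/4 = 4.5

Step 2 — sample variances and covariances s[i,j] = (1/(n-1)) · Σ_k (x_{k,i} - mean_i) · (x_{k,j} - mean_j), with n-1 = 3:
  s[U,U] = ((-1.75)·(-1.75) + (0.25)·(0.25) + (1.25)·(1.25) + (0.25)·(0.25)) / 3 = 4.75/3 = 1.5833
  s[U,V] = ((-1.75)·(0.5) + (0.25)·(-3.5) + (1.25)·(2.5) + (0.25)·(0.5)) / 3 = 1.5/3 = 0.5
  s[V,V] = ((0.5)·(0.5) + (-3.5)·(-3.5) + (2.5)·(2.5) + (0.5)·(0.5)) / 3 = 19/3 = 6.3333
  Sample standard deviations s_i = √(s[i,i]):
  s(U) = √(1.5833) = 1.2583
  s(V) = √(6.3333) = 2.5166

Step 3 — r_{ij} = s_{ij} / (s_i · s_j):
  r[U,U] = 1 (diagonal).
  r[U,V] = 0.5 / (1.2583 · 2.5166) = 0.5 / 3.1667 = 0.1579
  r[V,V] = 1 (diagonal).

R is symmetric with unit diagonal. Assembling:

R = [[1, 0.1579],
 [0.1579, 1]]


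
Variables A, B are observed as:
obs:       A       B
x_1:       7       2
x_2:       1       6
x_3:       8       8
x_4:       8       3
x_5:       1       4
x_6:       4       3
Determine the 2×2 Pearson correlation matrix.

Step 1 — column means:
  mean(A) = (7 + 1 + 8 + 8 + 1 + 4) / 6 = 29/6 = 4.8333
  mean(B) = (2 + 6 + 8 + 3 + 4 + 3) / 6 = 26/6 = 4.3333

Step 2 — sample variances and covariances s[i,j] = (1/(n-1)) · Σ_k (x_{k,i} - mean_i) · (x_{k,j} - mean_j), with n-1 = 5:
  s[A,A] = ((2.1667)·(2.1667) + (-3.8333)·(-3.8333) + (3.1667)·(3.1667) + (3.1667)·(3.1667) + (-3.8333)·(-3.8333) + (-0.8333)·(-0.8333)) / 5 = 54.8333/5 = 10.9667
  s[A,B] = ((2.1667)·(-2.3333) + (-3.8333)·(1.6667) + (3.1667)·(3.6667) + (3.1667)·(-1.3333) + (-3.8333)·(-0.3333) + (-0.8333)·(-1.3333)) / 5 = -1.6667/5 = -0.3333
  s[B,B] = ((-2.3333)·(-2.3333) + (1.6667)·(1.6667) + (3.6667)·(3.6667) + (-1.3333)·(-1.3333) + (-0.3333)·(-0.3333) + (-1.3333)·(-1.3333)) / 5 = 25.3333/5 = 5.0667
  Sample standard deviations s_i = √(s[i,i]):
  s(A) = √(10.9667) = 3.3116
  s(B) = √(5.0667) = 2.2509

Step 3 — r_{ij} = s_{ij} / (s_i · s_j):
  r[A,A] = 1 (diagonal).
  r[A,B] = -0.3333 / (3.3116 · 2.2509) = -0.3333 / 7.4542 = -0.0447
  r[B,B] = 1 (diagonal).

R is symmetric with unit diagonal. Assembling:

R = [[1, -0.0447],
 [-0.0447, 1]]


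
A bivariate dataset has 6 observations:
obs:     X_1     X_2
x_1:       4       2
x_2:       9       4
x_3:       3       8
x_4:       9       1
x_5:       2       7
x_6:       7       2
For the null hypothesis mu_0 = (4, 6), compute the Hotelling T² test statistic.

Step 1 — sample mean vector:
  mean(X_1) = (4 + 9 + 3 + 9 + 2 + 7) / 6 = 34/6 = 5.6667
  mean(X_2) = (2 + 4 + 8 + 1 + 7 + 2) / 6 = 24/6 = 4
  x̄ = (5.6667, 4),  deviation x̄ - mu_0 = (5.6667, 4) - (4, 6) = (1.6667, -2).

Step 2 — sample covariance matrix, S[i,j] = (1/(n-1)) · Σ_k (x_{k,i} - mean_i) · (x_{k,j} - mean_j), divisor n-1 = 5:
  S[X_1,X_1] = ((-1.6667)·(-1.6667) + (3.3333)·(3.3333) + (-2.6667)·(-2.6667) + (3.3333)·(3.3333) + (-3.6667)·(-3.6667) + (1.3333)·(1.3333)) / 5 = 47.3333/5 = 9.4667
  S[X_1,X_2] = ((-1.6667)·(-2) + (3.3333)·(0) + (-2.6667)·(4) + (3.3333)·(-3) + (-3.6667)·(3) + (1.3333)·(-2)) / 5 = -31/5 = -6.2
  S[X_2,X_2] = ((-2)·(-2) + (0)·(0) + (4)·(4) + (-3)·(-3) + (3)·(3) + (-2)·(-2)) / 5 = 42/5 = 8.4
  S = [[9.4667, -6.2],
 [-6.2, 8.4]].

Step 3 — invert S. det(S) = 9.4667·8.4 - (-6.2)² = 41.08.
  S^{-1} = (1/det) · [[d, -b], [-b, a]] = [[0.2045, 0.1509],
 [0.1509, 0.2304]].

Step 4 — quadratic form (x̄ - mu_0)^T · S^{-1} · (x̄ - mu_0):
  S^{-1} · (x̄ - mu_0) = (0.0389, -0.2093),
  (x̄ - mu_0)^T · [...] = (1.6667)·(0.0389) + (-2)·(-0.2093) = 0.4836.

Step 5 — scale by n: T² = 6 · 0.4836 = 2.9017.

T² ≈ 2.9017


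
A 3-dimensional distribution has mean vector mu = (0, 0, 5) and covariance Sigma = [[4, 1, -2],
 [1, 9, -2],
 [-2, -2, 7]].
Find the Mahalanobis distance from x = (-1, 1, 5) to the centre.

Step 1 — centre the observation: (x - mu) = (-1, 1, 0).

Step 2 — invert Sigma (cofactor / det for 3×3, or solve directly):
  Sigma^{-1} = [[0.2935, -0.0149, 0.0796],
 [-0.0149, 0.1194, 0.0299],
 [0.0796, 0.0299, 0.1741]].

Step 3 — form the quadratic (x - mu)^T · Sigma^{-1} · (x - mu):
  Sigma^{-1} · (x - mu) = (-0.3085, 0.1343, -0.0498).
  (x - mu)^T · [Sigma^{-1} · (x - mu)] = (-1)·(-0.3085) + (1)·(0.1343) + (0)·(-0.0498) = 0.4428.

Step 4 — take square root: d = √(0.4428) ≈ 0.6654.

d(x, mu) = √(0.4428) ≈ 0.6654


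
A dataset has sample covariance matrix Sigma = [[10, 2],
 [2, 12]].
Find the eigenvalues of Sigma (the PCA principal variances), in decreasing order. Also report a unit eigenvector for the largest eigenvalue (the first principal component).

Step 1 — characteristic polynomial of 2×2 Sigma:
  det(Sigma - λI) = λ² - trace · λ + det = 0.
  trace = 10 + 12 = 22, det = 10·12 - (2)² = 116.
Step 2 — discriminant:
  Δ = trace² - 4·det = 484 - 464 = 20.
Step 3 — eigenvalues:
  λ = (trace ± √Δ)/2 = (22 ± 4.4721)/2,
  λ_1 = 13.2361,  λ_2 = 8.7639.

Step 4 — unit eigenvector for λ_1: solve (Sigma - λ_1 I)v = 0. First row:
  (10 - 13.2361)·v_x + (2)·v_y = 0, i.e. (-3.2361)·v_x + (2)·v_y = 0,
  so v ∝ (b, λ_1 - a) = (2, 3.2361) = u.
  ||u|| = √((2)² + (3.2361)²) = √(14.4721) ≈ 3.8042,
  v_1 = u/||u|| ≈ (0.5257, 0.8507) (||v_1|| = 1).

λ_1 = 13.2361,  λ_2 = 8.7639;  v_1 ≈ (0.5257, 0.8507)


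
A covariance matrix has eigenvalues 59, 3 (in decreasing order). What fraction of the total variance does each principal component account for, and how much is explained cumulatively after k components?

Step 1 — total variance = trace(Sigma) = Σ λ_i = 59 + 3 = 62.

Step 2 — fraction explained by component i = λ_i / Σ λ:
  PC1: 59/62 = 0.9516
  PC2: 3/62 = 0.0484

Step 3 — cumulative fraction after k components = (λ_1 + ... + λ_k) / Σ λ:
  k = 1: 59/62 = 0.9516
  k = 2: (59 + 3)/62 = 62/62 = 1

Summary (fraction, with percent):

explained: PC1 0.9516 (95.16%), PC2 0.0484 (4.84%);  cumulative: 0.9516, 1


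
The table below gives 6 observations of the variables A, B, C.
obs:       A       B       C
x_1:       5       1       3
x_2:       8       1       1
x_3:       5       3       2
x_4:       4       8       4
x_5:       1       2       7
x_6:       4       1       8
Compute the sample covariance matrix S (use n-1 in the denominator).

Step 1 — column means:
  mean(A) = (5 + 8 + 5 + 4 + 1 + 4) / 6 = 27/6 = 4.5
  mean(B) = (1 + 1 + 3 + 8 + 2 + 1) / 6 = 16/6 = 2.6667
  mean(C) = (3 + 1 + 2 + 4 + 7 + 8) / 6 = 25/6 = 4.1667

Step 2 — sample covariance S[i,j] = (1/(n-1)) · Σ_k (x_{k,i} - mean_i) · (x_{k,j} - mean_j), with n-1 = 5.
  S[A,A] = ((0.5)·(0.5) + (3.5)·(3.5) + (0.5)·(0.5) + (-0.5)·(-0.5) + (-3.5)·(-3.5) + (-0.5)·(-0.5)) / 5 = 25.5/5 = 5.1
  S[A,B] = ((0.5)·(-1.6667) + (3.5)·(-1.6667) + (0.5)·(0.3333) + (-0.5)·(5.3333) + (-3.5)·(-0.6667) + (-0.5)·(-1.6667)) / 5 = -6/5 = -1.2
  S[A,C] = ((0.5)·(-1.1667) + (3.5)·(-3.1667) + (0.5)·(-2.1667) + (-0.5)·(-0.1667) + (-3.5)·(2.8333) + (-0.5)·(3.8333)) / 5 = -24.5/5 = -4.9
  S[B,B] = ((-1.6667)·(-1.6667) + (-1.6667)·(-1.6667) + (0.3333)·(0.3333) + (5.3333)·(5.3333) + (-0.6667)·(-0.6667) + (-1.6667)·(-1.6667)) / 5 = 37.3333/5 = 7.4667
  S[B,C] = ((-1.6667)·(-1.1667) + (-1.6667)·(-3.1667) + (0.3333)·(-2.1667) + (5.3333)·(-0.1667) + (-0.6667)·(2.8333) + (-1.6667)·(3.8333)) / 5 = -2.6667/5 = -0.5333
  S[C,C] = ((-1.1667)·(-1.1667) + (-3.1667)·(-3.1667) + (-2.1667)·(-2.1667) + (-0.1667)·(-0.1667) + (2.8333)·(2.8333) + (3.8333)·(3.8333)) / 5 = 38.8333/5 = 7.7667

S is symmetric (S[j,i] = S[i,j]). Assembling:

S = [[5.1, -1.2, -4.9],
 [-1.2, 7.4667, -0.5333],
 [-4.9, -0.5333, 7.7667]]


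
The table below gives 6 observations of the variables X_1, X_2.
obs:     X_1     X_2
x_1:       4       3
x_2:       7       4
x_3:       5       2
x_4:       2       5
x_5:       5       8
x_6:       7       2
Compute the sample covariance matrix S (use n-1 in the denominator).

Step 1 — column means:
  mean(X_1) = (4 + 7 + 5 + 2 + 5 + 7) / 6 = 30/6 = 5
  mean(X_2) = (3 + 4 + 2 + 5 + 8 + 2) / 6 = 24/6 = 4

Step 2 — sample covariance S[i,j] = (1/(n-1)) · Σ_k (x_{k,i} - mean_i) · (x_{k,j} - mean_j), with n-1 = 5.
  S[X_1,X_1] = ((-1)·(-1) + (2)·(2) + (0)·(0) + (-3)·(-3) + (0)·(0) + (2)·(2)) / 5 = 18/5 = 3.6
  S[X_1,X_2] = ((-1)·(-1) + (2)·(0) + (0)·(-2) + (-3)·(1) + (0)·(4) + (2)·(-2)) / 5 = -6/5 = -1.2
  S[X_2,X_2] = ((-1)·(-1) + (0)·(0) + (-2)·(-2) + (1)·(1) + (4)·(4) + (-2)·(-2)) / 5 = 26/5 = 5.2

S is symmetric (S[j,i] = S[i,j]). Assembling:

S = [[3.6, -1.2],
 [-1.2, 5.2]]


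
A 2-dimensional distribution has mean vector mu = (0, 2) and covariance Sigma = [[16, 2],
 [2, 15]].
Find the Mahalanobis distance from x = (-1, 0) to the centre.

Step 1 — centre the observation: (x - mu) = (-1, -2).

Step 2 — invert Sigma. det(Sigma) = 16·15 - (2)² = 236.
  Sigma^{-1} = (1/det) · [[d, -b], [-b, a]] = [[0.0636, -0.0085],
 [-0.0085, 0.0678]].

Step 3 — form the quadratic (x - mu)^T · Sigma^{-1} · (x - mu):
  Sigma^{-1} · (x - mu) = (-0.0466, -0.1271).
  (x - mu)^T · [Sigma^{-1} · (x - mu)] = (-1)·(-0.0466) + (-2)·(-0.1271) = 0.3008.

Step 4 — take square root: d = √(0.3008) ≈ 0.5485.

d(x, mu) = √(0.3008) ≈ 0.5485


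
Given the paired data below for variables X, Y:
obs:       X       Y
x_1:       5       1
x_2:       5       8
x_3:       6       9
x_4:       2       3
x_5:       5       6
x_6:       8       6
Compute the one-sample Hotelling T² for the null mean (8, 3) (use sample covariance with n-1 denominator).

Step 1 — sample mean vector:
  mean(X) = (5 + 5 + 6 + 2 + 5 + 8) / 6 = 31/6 = 5.1667
  mean(Y) = (1 + 8 + 9 + 3 + 6 + 6) / 6 = 33/6 = 5.5
  x̄ = (5.1667, 5.5),  deviation x̄ - mu_0 = (5.1667, 5.5) - (8, 3) = (-2.8333, 2.5).

Step 2 — sample covariance matrix, S[i,j] = (1/(n-1)) · Σ_k (x_{k,i} - mean_i) · (x_{k,j} - mean_j), divisor n-1 = 5:
  S[X,X] = ((-0.1667)·(-0.1667) + (-0.1667)·(-0.1667) + (0.8333)·(0.8333) + (-3.1667)·(-3.1667) + (-0.1667)·(-0.1667) + (2.8333)·(2.8333)) / 5 = 18.8333/5 = 3.7667
  S[X,Y] = ((-0.1667)·(-4.5) + (-0.1667)·(2.5) + (0.8333)·(3.5) + (-3.1667)·(-2.5) + (-0.1667)·(0.5) + (2.8333)·(0.5)) / 5 = 12.5/5 = 2.5
  S[Y,Y] = ((-4.5)·(-4.5) + (2.5)·(2.5) + (3.5)·(3.5) + (-2.5)·(-2.5) + (0.5)·(0.5) + (0.5)·(0.5)) / 5 = 45.5/5 = 9.1
  S = [[3.7667, 2.5],
 [2.5, 9.1]].

Step 3 — invert S. det(S) = 3.7667·9.1 - (2.5)² = 28.0267.
  S^{-1} = (1/det) · [[d, -b], [-b, a]] = [[0.3247, -0.0892],
 [-0.0892, 0.1344]].

Step 4 — quadratic form (x̄ - mu_0)^T · S^{-1} · (x̄ - mu_0):
  S^{-1} · (x̄ - mu_0) = (-1.143, 0.5887),
  (x̄ - mu_0)^T · [...] = (-2.8333)·(-1.143) + (2.5)·(0.5887) = 4.7102.

Step 5 — scale by n: T² = 6 · 4.7102 = 28.2612.

T² ≈ 28.2612


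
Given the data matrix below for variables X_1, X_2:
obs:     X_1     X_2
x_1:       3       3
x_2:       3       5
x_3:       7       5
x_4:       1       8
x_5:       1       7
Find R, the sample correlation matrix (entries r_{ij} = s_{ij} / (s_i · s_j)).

Step 1 — column means:
  mean(X_1) = (3 + 3 + 7 + 1 + 1) / 5 = 15/5 = 3
  mean(X_2) = (3 + 5 + 5 + 8 + 7) / 5 = 28/5 = 5.6

Step 2 — sample variances and covariances s[i,j] = (1/(n-1)) · Σ_k (x_{k,i} - mean_i) · (x_{k,j} - mean_j), with n-1 = 4:
  s[X_1,X_1] = ((0)·(0) + (0)·(0) + (4)·(4) + (-2)·(-2) + (-2)·(-2)) / 4 = 24/4 = 6
  s[X_1,X_2] = ((0)·(-2.6) + (0)·(-0.6) + (4)·(-0.6) + (-2)·(2.4) + (-2)·(1.4)) / 4 = -10/4 = -2.5
  s[X_2,X_2] = ((-2.6)·(-2.6) + (-0.6)·(-0.6) + (-0.6)·(-0.6) + (2.4)·(2.4) + (1.4)·(1.4)) / 4 = 15.2/4 = 3.8
  Sample standard deviations s_i = √(s[i,i]):
  s(X_1) = √(6) = 2.4495
  s(X_2) = √(3.8) = 1.9494

Step 3 — r_{ij} = s_{ij} / (s_i · s_j):
  r[X_1,X_1] = 1 (diagonal).
  r[X_1,X_2] = -2.5 / (2.4495 · 1.9494) = -2.5 / 4.7749 = -0.5236
  r[X_2,X_2] = 1 (diagonal).

R is symmetric with unit diagonal. Assembling:

R = [[1, -0.5236],
 [-0.5236, 1]]


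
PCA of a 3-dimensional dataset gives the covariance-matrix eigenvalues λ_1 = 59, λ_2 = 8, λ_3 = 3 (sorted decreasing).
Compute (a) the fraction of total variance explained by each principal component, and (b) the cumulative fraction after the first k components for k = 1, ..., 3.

Step 1 — total variance = trace(Sigma) = Σ λ_i = 59 + 8 + 3 = 70.

Step 2 — fraction explained by component i = λ_i / Σ λ:
  PC1: 59/70 = 0.8429
  PC2: 8/70 = 0.1143
  PC3: 3/70 = 0.0429

Step 3 — cumulative fraction after k components = (λ_1 + ... + λ_k) / Σ λ:
  k = 1: 59/70 = 0.8429
  k = 2: (59 + 8)/70 = 67/70 = 0.9571
  k = 3: (59 + 8 + 3)/70 = 70/70 = 1

Summary (fraction, with percent):

explained: PC1 0.8429 (84.29%), PC2 0.1143 (11.43%), PC3 0.0429 (4.29%);  cumulative: 0.8429, 0.9571, 1


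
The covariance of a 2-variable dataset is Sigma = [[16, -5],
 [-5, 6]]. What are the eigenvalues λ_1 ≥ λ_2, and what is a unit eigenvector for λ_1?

Step 1 — characteristic polynomial of 2×2 Sigma:
  det(Sigma - λI) = λ² - trace · λ + det = 0.
  trace = 16 + 6 = 22, det = 16·6 - (-5)² = 71.
Step 2 — discriminant:
  Δ = trace² - 4·det = 484 - 284 = 200.
Step 3 — eigenvalues:
  λ = (trace ± √Δ)/2 = (22 ± 14.1421)/2,
  λ_1 = 18.0711,  λ_2 = 3.9289.

Step 4 — unit eigenvector for λ_1: solve (Sigma - λ_1 I)v = 0. First row:
  (16 - 18.0711)·v_x + (-5)·v_y = 0, i.e. (-2.0711)·v_x + (-5)·v_y = 0,
  so v ∝ (b, λ_1 - a) = (-5, 2.0711); multiply by -1 so the first entry is positive: u = (5, -2.0711).
  ||u|| = √((5)² + (-2.0711)²) = √(29.2893) ≈ 5.412,
  v_1 = u/||u|| ≈ (0.9239, -0.3827) (||v_1|| = 1).

λ_1 = 18.0711,  λ_2 = 3.9289;  v_1 ≈ (0.9239, -0.3827)


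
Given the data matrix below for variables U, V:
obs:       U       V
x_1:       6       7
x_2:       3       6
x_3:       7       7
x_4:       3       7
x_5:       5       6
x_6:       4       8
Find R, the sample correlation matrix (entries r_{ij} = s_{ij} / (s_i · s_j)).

Step 1 — column means:
  mean(U) = (6 + 3 + 7 + 3 + 5 + 4) / 6 = 28/6 = 4.6667
  mean(V) = (7 + 6 + 7 + 7 + 6 + 8) / 6 = 41/6 = 6.8333

Step 2 — sample variances and covariances s[i,j] = (1/(n-1)) · Σ_k (x_{k,i} - mean_i) · (x_{k,j} - mean_j), with n-1 = 5:
  s[U,U] = ((1.3333)·(1.3333) + (-1.6667)·(-1.6667) + (2.3333)·(2.3333) + (-1.6667)·(-1.6667) + (0.3333)·(0.3333) + (-0.6667)·(-0.6667)) / 5 = 13.3333/5 = 2.6667
  s[U,V] = ((1.3333)·(0.1667) + (-1.6667)·(-0.8333) + (2.3333)·(0.1667) + (-1.6667)·(0.1667) + (0.3333)·(-0.8333) + (-0.6667)·(1.1667)) / 5 = 0.6667/5 = 0.1333
  s[V,V] = ((0.1667)·(0.1667) + (-0.8333)·(-0.8333) + (0.1667)·(0.1667) + (0.1667)·(0.1667) + (-0.8333)·(-0.8333) + (1.1667)·(1.1667)) / 5 = 2.8333/5 = 0.5667
  Sample standard deviations s_i = √(s[i,i]):
  s(U) = √(2.6667) = 1.633
  s(V) = √(0.5667) = 0.7528

Step 3 — r_{ij} = s_{ij} / (s_i · s_j):
  r[U,U] = 1 (diagonal).
  r[U,V] = 0.1333 / (1.633 · 0.7528) = 0.1333 / 1.2293 = 0.1085
  r[V,V] = 1 (diagonal).

R is symmetric with unit diagonal. Assembling:

R = [[1, 0.1085],
 [0.1085, 1]]


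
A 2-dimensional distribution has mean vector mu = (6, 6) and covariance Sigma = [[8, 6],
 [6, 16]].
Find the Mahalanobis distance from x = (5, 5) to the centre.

Step 1 — centre the observation: (x - mu) = (-1, -1).

Step 2 — invert Sigma. det(Sigma) = 8·16 - (6)² = 92.
  Sigma^{-1} = (1/det) · [[d, -b], [-b, a]] = [[0.1739, -0.0652],
 [-0.0652, 0.087]].

Step 3 — form the quadratic (x - mu)^T · Sigma^{-1} · (x - mu):
  Sigma^{-1} · (x - mu) = (-0.1087, -0.0217).
  (x - mu)^T · [Sigma^{-1} · (x - mu)] = (-1)·(-0.1087) + (-1)·(-0.0217) = 0.1304.

Step 4 — take square root: d = √(0.1304) ≈ 0.3612.

d(x, mu) = √(0.1304) ≈ 0.3612


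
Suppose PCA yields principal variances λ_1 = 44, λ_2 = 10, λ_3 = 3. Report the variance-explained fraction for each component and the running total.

Step 1 — total variance = trace(Sigma) = Σ λ_i = 44 + 10 + 3 = 57.

Step 2 — fraction explained by component i = λ_i / Σ λ:
  PC1: 44/57 = 0.7719
  PC2: 10/57 = 0.1754
  PC3: 3/57 = 0.0526

Step 3 — cumulative fraction after k components = (λ_1 + ... + λ_k) / Σ λ:
  k = 1: 44/57 = 0.7719
  k = 2: (44 + 10)/57 = 54/57 = 0.9474
  k = 3: (44 + 10 + 3)/57 = 57/57 = 1

Summary (fraction, with percent):

explained: PC1 0.7719 (77.19%), PC2 0.1754 (17.54%), PC3 0.0526 (5.26%);  cumulative: 0.7719, 0.9474, 1
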